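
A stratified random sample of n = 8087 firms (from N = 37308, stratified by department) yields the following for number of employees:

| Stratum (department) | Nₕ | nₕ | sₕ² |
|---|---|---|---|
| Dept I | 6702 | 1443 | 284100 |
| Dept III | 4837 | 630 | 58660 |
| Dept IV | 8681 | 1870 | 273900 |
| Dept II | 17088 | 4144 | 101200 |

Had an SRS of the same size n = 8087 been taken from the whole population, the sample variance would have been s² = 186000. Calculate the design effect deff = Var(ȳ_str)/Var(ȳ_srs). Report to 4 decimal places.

0.9131

Var(ȳ_str) = Σ Wₕ²(1−fₕ)sₕ²/nₕ with Wₕ = Nₕ/37308:
  Dept I: (6702/37308)²·(1−1443/6702)·284100/1443 = 4.9854982
  Dept III: (4837/37308)²·(1−630/4837)·58660/630 = 1.361276
  Dept IV: (8681/37308)²·(1−1870/8681)·273900/1870 = 6.2219587
  Dept II: (17088/37308)²·(1−4144/17088)·101200/4144 = 3.8807581
  → Var(ȳ_str) = 16.449491.
Var(ȳ_srs) = (1 − 8087/37308)·186000/8087 = 18.01435.
deff = 16.449491 / 18.01435 = 0.9131.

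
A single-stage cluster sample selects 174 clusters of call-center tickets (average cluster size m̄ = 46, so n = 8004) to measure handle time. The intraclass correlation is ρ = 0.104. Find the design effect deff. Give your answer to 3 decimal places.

deff = 1 + (46 − 1)·0.104 = 1 + 4.68 = 5.68.

5.680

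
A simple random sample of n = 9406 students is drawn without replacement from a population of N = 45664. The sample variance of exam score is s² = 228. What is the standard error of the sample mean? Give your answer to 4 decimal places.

0.1387

Under SRS without replacement, Var(ȳ) = (1 − f)·s²/n with f = n/N = 9406/45664 = 0.20598283.
Var(ȳ) = (1 − 0.20598283)·228/9406 = 0.79401717·0.024239847 = 0.019246855.
SE(ȳ) = √(0.019246855) = 0.1387.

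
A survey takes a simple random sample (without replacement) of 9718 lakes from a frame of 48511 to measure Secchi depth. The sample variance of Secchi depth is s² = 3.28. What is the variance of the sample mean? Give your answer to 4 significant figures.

2.699 × 10^-4

Under SRS without replacement, Var(ȳ) = (1 − f)·s²/n with f = n/N = 9718/48511 = 0.20032570.
Var(ȳ) = (1 − 0.20032570)·3.28/9718 = 0.79967430·3.3751801 × 10^-4 = 2.6990448 × 10^-4.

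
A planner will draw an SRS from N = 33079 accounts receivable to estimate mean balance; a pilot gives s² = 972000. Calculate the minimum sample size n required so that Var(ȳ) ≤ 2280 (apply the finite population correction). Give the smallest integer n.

421

Without fpc, n₀ = s²/D = 972000/2280 = 426.3158.
With fpc, (1 − n/N)·s²/n ≤ D requires n ≥ n₀/(1 + n₀/N) = 426.3158/(1 + 426.3158/33079) = 420.8914.
Rounding up, n = 421.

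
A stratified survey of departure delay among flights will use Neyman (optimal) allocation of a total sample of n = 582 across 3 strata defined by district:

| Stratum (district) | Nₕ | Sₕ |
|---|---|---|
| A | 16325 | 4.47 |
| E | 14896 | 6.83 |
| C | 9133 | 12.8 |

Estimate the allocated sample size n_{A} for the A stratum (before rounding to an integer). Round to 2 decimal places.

145.64

Neyman allocation: nₕ = n·NₕSₕ / Σⱼ NⱼSⱼ.
Σ NⱼSⱼ = 16325·4.47 + 14896·6.83 + 9133·12.8 = 291614.83.
n_{A} = 582·16325·4.47 / 291614.83 = 145.64.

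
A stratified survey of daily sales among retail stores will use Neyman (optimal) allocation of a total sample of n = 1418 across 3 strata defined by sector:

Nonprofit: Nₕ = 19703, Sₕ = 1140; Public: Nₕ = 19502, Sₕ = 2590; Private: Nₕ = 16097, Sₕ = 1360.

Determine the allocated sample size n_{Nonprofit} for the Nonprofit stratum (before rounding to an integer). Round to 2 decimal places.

335.75

Neyman allocation: nₕ = n·NₕSₕ / Σⱼ NⱼSⱼ.
Σ NⱼSⱼ = 19703·1140 + 19502·2590 + 16097·1360 = 9.486352 × 10^7.
n_{Nonprofit} = 1418·19703·1140 / (9.486352 × 10^7) = 335.75.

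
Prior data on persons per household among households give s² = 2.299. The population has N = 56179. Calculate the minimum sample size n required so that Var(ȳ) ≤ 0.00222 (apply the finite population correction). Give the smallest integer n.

Without fpc, n₀ = s²/D = 2.299/0.00222 = 1035.5856.
With fpc, (1 − n/N)·s²/n ≤ D requires n ≥ n₀/(1 + n₀/N) = 1035.5856/(1 + 1035.5856/56179) = 1016.8415.
Rounding up, n = 1017.

1017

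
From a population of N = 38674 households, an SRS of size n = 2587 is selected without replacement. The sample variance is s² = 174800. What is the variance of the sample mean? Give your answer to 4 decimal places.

Under SRS without replacement, Var(ȳ) = (1 − f)·s²/n with f = n/N = 2587/38674 = 0.06689249.
Var(ȳ) = (1 − 0.06689249)·174800/2587 = 0.93310751·67.568612 = 63.04878.

63.0488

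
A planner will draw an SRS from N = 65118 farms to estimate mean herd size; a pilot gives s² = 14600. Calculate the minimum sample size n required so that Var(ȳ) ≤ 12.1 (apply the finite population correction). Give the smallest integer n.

Without fpc, n₀ = s²/D = 14600/12.1 = 1206.6116.
With fpc, (1 − n/N)·s²/n ≤ D requires n ≥ n₀/(1 + n₀/N) = 1206.6116/(1 + 1206.6116/65118) = 1184.6603.
Rounding up, n = 1185.

1185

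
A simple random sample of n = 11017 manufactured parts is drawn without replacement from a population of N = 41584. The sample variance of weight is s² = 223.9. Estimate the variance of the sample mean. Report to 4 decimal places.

0.0149

Under SRS without replacement, Var(ȳ) = (1 − f)·s²/n with f = n/N = 11017/41584 = 0.26493363.
Var(ȳ) = (1 − 0.26493363)·223.9/11017 = 0.73506637·0.020323137 = 0.014938855.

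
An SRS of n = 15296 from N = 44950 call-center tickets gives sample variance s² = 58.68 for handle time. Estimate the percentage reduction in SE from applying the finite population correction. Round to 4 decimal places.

18.7774

f = n/N = 15296/44950 = 0.34028921.
SE_no-fpc = √(s²/n) = 0.061937848; SE_fpc = √((1−f)s²/n) = 0.05030752.
Ratio = √(1−f) = 0.81222582. Reduction = 100·(1 − 0.81222582) = 18.7774%.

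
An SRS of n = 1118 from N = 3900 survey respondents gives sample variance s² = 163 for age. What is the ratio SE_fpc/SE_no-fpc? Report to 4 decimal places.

0.8446

f = n/N = 1118/3900 = 0.28666667.
SE_no-fpc = √(s²/n) = 0.38183251; SE_fpc = √((1−f)s²/n) = 0.32249216.
Ratio = √(1−f) = 0.84459063.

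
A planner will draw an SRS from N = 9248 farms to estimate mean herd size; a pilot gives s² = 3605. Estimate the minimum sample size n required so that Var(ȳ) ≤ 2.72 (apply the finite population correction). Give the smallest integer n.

Without fpc, n₀ = s²/D = 3605/2.72 = 1325.3676.
With fpc, (1 − n/N)·s²/n ≤ D requires n ≥ n₀/(1 + n₀/N) = 1325.3676/(1 + 1325.3676/9248) = 1159.2333.
Rounding up, n = 1160.

1160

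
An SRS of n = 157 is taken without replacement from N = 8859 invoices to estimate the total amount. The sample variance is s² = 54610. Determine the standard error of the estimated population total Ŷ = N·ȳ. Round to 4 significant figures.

Var(Ŷ) = N²·Var(ȳ) = N²·(1 − n/N)·s²/n.
f = 157/8859 = 0.01772209; Var(ȳ) = 0.98227791·54610/157 = 341.67004.
Var(Ŷ) = 8859² · 341.67004 = 2.6814907 × 10^10.
SE(Ŷ) = √(2.6814907 × 10^10) = 163800.

163800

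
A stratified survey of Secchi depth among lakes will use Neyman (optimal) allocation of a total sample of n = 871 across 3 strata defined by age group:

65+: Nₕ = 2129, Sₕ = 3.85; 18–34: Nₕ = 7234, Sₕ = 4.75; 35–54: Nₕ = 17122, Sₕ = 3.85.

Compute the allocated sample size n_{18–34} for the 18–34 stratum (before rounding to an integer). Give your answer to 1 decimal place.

275.9

Neyman allocation: nₕ = n·NₕSₕ / Σⱼ NⱼSⱼ.
Σ NⱼSⱼ = 2129·3.85 + 7234·4.75 + 17122·3.85 = 108477.85.
n_{18–34} = 871·7234·4.75 / 108477.85 = 275.9.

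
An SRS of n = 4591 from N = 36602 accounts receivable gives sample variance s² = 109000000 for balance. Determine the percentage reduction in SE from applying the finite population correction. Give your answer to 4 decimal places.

6.4816

f = n/N = 4591/36602 = 0.12543030.
SE_no-fpc = √(s²/n) = 154.08473; SE_fpc = √((1−f)s²/n) = 144.09762.
Ratio = √(1−f) = 0.93518431. Reduction = 100·(1 − 0.93518431) = 6.4816%.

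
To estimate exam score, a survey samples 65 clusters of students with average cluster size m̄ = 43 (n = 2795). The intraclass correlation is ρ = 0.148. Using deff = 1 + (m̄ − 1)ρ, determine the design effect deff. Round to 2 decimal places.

deff = 1 + (43 − 1)·0.148 = 1 + 6.216 = 7.216.

7.22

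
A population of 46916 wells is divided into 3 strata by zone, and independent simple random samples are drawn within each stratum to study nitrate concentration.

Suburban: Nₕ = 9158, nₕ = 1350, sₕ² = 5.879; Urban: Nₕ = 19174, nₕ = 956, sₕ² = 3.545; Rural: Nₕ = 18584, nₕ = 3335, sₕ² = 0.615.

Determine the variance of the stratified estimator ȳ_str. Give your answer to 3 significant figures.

7.54 × 10^-4

Var(ȳ_str) = Σₕ Wₕ²(1 − fₕ)sₕ²/nₕ with Wₕ = Nₕ/N, N = 46916.
Suburban: Wₕ = 0.19519993; term = 0.19519993²·(1 − 0.14741210)·5.879/1350 = 1.4147125 × 10^-4.
Urban: Wₕ = 0.40868787; term = 0.40868787²·(1 − 0.04985918)·3.545/956 = 5.8847743 × 10^-4.
Rural: Wₕ = 0.39611220; term = 0.39611220²·(1 − 0.17945545)·0.615/3335 = 2.3742032 × 10^-5.
Sum = 7.5369071 × 10^-4.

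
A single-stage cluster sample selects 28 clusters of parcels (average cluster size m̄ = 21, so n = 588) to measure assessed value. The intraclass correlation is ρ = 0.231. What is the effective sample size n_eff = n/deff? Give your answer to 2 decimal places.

deff = 1 + (21 − 1)·0.231 = 1 + 4.62 = 5.62.
n_eff = 588 / 5.62 = 104.63.

104.63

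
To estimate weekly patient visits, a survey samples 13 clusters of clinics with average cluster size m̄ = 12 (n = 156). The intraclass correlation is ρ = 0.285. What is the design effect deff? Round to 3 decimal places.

deff = 1 + (12 − 1)·0.285 = 1 + 3.135 = 4.135.

4.135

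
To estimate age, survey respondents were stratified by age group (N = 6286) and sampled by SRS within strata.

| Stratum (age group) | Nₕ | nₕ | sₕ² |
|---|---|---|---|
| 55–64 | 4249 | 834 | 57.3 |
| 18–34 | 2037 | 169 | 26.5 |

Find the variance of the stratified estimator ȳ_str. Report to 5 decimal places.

0.04033

Var(ȳ_str) = Σₕ Wₕ²(1 − fₕ)sₕ²/nₕ with Wₕ = Nₕ/N, N = 6286.
55–64: Wₕ = 0.67594655; term = 0.67594655²·(1 − 0.19628148)·57.3/834 = 0.02523.
18–34: Wₕ = 0.32405345; term = 0.32405345²·(1 − 0.08296514)·26.5/169 = 0.015100048.
Sum = 0.040330048.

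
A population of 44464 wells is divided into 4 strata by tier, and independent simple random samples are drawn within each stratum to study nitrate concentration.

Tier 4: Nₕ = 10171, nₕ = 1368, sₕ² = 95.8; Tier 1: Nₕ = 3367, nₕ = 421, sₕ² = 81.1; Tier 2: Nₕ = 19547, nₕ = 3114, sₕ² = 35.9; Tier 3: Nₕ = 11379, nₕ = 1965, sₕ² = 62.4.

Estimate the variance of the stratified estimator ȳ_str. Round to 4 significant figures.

0.007732

Var(ȳ_str) = Σₕ Wₕ²(1 − fₕ)sₕ²/nₕ with Wₕ = Nₕ/N, N = 44464.
Tier 4: Wₕ = 0.22874685; term = 0.22874685²·(1 − 0.13450005)·95.8/1368 = 0.0031714415.
Tier 1: Wₕ = 0.07572418; term = 0.07572418²·(1 − 0.12503713)·81.1/421 = 9.6649043 × 10^-4.
Tier 2: Wₕ = 0.43961407; term = 0.43961407²·(1 − 0.15930833)·35.9/3114 = 0.0018730775.
Tier 3: Wₕ = 0.25591490; term = 0.25591490²·(1 − 0.17268653)·62.4/1965 = 0.0017206133.
Sum = 0.0077316227.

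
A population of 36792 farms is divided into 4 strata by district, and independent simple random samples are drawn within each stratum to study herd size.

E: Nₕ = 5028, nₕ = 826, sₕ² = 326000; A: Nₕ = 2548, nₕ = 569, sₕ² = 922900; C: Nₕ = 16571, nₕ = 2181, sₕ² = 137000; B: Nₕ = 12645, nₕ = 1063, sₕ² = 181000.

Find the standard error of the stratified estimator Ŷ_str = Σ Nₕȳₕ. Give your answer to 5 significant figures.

237560

Var(Ŷ_str) = Σₕ Nₕ²(1 − fₕ)sₕ²/nₕ.
E: 5028²·(1 − 826/5028)·326000/826 = 8.338518 × 10^9.
A: 2548²·(1 − 569/2548)·922900/569 = 8.1787625 × 10^9.
C: 16571²·(1 − 2181/16571)·137000/2181 = 1.497871 × 10^10.
B: 12645²·(1 − 1063/12645)·181000/1063 = 2.4937201 × 10^10.
Sum = 5.6433192 × 10^10.
SE = √(5.6433192 × 10^10) = 237560.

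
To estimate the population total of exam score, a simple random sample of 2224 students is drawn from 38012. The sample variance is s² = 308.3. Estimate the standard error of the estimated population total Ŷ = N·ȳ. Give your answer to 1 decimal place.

Var(Ŷ) = N²·Var(ȳ) = N²·(1 − n/N)·s²/n.
f = 2224/38012 = 0.05850784; Var(ȳ) = 0.94149216·308.3/2224 = 0.1305135.
Var(Ŷ) = 38012² · 0.1305135 = 1.8858054 × 10^8.
SE(Ŷ) = √(1.8858054 × 10^8) = 13732.5.

13732.5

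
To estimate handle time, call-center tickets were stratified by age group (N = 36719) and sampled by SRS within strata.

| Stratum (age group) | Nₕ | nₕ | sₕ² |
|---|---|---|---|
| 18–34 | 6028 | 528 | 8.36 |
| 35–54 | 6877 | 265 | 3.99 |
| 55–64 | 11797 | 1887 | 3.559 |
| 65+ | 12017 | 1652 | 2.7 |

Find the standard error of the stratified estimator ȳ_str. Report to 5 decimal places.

Var(ȳ_str) = Σₕ Wₕ²(1 − fₕ)sₕ²/nₕ with Wₕ = Nₕ/N, N = 36719.
18–34: Wₕ = 0.16416569; term = 0.16416569²·(1 − 0.08759124)·8.36/528 = 3.8933782 × 10^-4.
35–54: Wₕ = 0.18728724; term = 0.18728724²·(1 − 0.03853424)·3.99/265 = 5.0778188 × 10^-4.
55–64: Wₕ = 0.32127781; term = 0.32127781²·(1 − 0.15995592)·3.559/1887 = 1.6353836 × 10^-4.
65+: Wₕ = 0.32726926; term = 0.32726926²·(1 − 0.13747191)·2.7/1652 = 1.5098625 × 10^-4.
Sum = 0.0012116443.
SE = √(0.0012116443) = 0.03481.

0.03481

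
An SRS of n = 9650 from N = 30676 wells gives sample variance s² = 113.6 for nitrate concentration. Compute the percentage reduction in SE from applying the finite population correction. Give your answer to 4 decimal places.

17.2098

f = n/N = 9650/30676 = 0.31457817.
SE_no-fpc = √(s²/n) = 0.10849894; SE_fpc = √((1−f)s²/n) = 0.089826499.
Ratio = √(1−f) = 0.82790206. Reduction = 100·(1 − 0.82790206) = 17.2098%.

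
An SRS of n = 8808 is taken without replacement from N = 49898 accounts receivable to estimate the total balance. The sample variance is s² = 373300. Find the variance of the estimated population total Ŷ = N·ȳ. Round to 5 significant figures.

Var(Ŷ) = N²·Var(ȳ) = N²·(1 − n/N)·s²/n.
f = 8808/49898 = 0.17652010; Var(ȳ) = 0.82347990·373300/8808 = 34.900664.
Var(Ŷ) = 49898² · 34.900664 = 8.6896036 × 10^10.

8.6896 × 10^10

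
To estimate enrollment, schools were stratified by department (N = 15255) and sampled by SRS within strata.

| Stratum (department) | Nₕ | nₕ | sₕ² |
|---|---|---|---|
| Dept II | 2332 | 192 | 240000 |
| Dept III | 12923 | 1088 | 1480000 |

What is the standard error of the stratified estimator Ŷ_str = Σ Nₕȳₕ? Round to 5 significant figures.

462910

Var(Ŷ_str) = Σₕ Nₕ²(1 − fₕ)sₕ²/nₕ.
Dept II: 2332²·(1 − 192/2332)·240000/192 = 6.2381 × 10^9.
Dept III: 12923²·(1 − 1088/12923)·1480000/1088 = 2.0804842 × 10^11.
Sum = 2.1428652 × 10^11.
SE = √(2.1428652 × 10^11) = 462910.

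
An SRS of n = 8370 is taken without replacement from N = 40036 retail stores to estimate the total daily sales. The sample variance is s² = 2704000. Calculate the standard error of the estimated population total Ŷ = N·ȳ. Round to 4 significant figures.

Var(Ŷ) = N²·Var(ȳ) = N²·(1 − n/N)·s²/n.
f = 8370/40036 = 0.20906184; Var(ȳ) = 0.79093816·2704000/8370 = 255.51933.
Var(Ŷ) = 40036² · 255.51933 = 4.0956715 × 10^11.
SE(Ŷ) = √(4.0956715 × 10^11) = 640000.

640000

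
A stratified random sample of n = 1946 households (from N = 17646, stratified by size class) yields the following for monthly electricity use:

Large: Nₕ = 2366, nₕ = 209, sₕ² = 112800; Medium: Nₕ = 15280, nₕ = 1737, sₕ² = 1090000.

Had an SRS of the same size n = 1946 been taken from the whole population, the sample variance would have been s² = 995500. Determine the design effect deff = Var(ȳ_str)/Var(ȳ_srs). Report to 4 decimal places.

0.9357

Var(ȳ_str) = Σ Wₕ²(1−fₕ)sₕ²/nₕ with Wₕ = Nₕ/17646:
  Large: (2366/17646)²·(1−209/2366)·112800/209 = 8.8457599
  Medium: (15280/17646)²·(1−1737/15280)·1090000/1737 = 417.03486
  → Var(ȳ_str) = 425.88062.
Var(ȳ_srs) = (1 − 1946/17646)·995500/1946 = 455.14713.
deff = 425.88062 / 455.14713 = 0.9357.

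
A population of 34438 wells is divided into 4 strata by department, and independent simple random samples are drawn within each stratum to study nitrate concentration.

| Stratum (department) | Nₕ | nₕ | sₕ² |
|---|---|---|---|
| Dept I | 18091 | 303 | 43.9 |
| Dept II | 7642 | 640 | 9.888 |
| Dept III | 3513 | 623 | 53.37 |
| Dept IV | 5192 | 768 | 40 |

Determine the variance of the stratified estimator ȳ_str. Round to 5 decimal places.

0.04175

Var(ȳ_str) = Σₕ Wₕ²(1 − fₕ)sₕ²/nₕ with Wₕ = Nₕ/N, N = 34438.
Dept I: Wₕ = 0.52532087; term = 0.52532087²·(1 − 0.01674866)·43.9/303 = 0.03931296.
Dept II: Wₕ = 0.22190603; term = 0.22190603²·(1 − 0.08374771)·9.888/640 = 6.9707865 × 10^-4.
Dept III: Wₕ = 0.10200941; term = 0.10200941²·(1 − 0.17734130)·53.37/623 = 7.3334664 × 10^-4.
Dept IV: Wₕ = 0.15076369; term = 0.15076369²·(1 − 0.14791988)·40/768 = 0.0010087249.
Sum = 0.04175211.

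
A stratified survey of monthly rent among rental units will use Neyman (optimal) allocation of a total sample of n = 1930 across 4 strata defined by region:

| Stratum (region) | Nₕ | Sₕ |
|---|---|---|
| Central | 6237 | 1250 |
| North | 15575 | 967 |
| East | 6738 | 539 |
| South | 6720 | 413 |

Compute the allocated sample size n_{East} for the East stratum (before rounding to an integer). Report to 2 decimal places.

Neyman allocation: nₕ = n·NₕSₕ / Σⱼ NⱼSⱼ.
Σ NⱼSⱼ = 6237·1250 + 15575·967 + 6738·539 + 6720·413 = 2.9264417 × 10^7.
n_{East} = 1930·6738·539 / (2.9264417 × 10^7) = 239.52.

239.52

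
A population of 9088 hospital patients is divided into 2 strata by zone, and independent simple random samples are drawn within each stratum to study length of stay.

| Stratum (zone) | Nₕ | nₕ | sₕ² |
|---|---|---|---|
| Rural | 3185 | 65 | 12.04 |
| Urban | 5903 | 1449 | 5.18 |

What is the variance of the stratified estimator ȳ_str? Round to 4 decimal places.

0.0234

Var(ȳ_str) = Σₕ Wₕ²(1 − fₕ)sₕ²/nₕ with Wₕ = Nₕ/N, N = 9088.
Rural: Wₕ = 0.35046215; term = 0.35046215²·(1 − 0.02040816)·12.04/65 = 0.022286431.
Urban: Wₕ = 0.64953785; term = 0.64953785²·(1 − 0.24546841)·5.18/1449 = 0.0011380143.
Sum = 0.023424445.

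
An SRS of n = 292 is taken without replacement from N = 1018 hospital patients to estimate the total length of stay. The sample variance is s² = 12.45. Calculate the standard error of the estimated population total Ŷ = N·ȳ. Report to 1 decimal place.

Var(Ŷ) = N²·Var(ȳ) = N²·(1 − n/N)·s²/n.
f = 292/1018 = 0.28683694; Var(ȳ) = 0.71316306·12.45/292 = 0.030407124.
Var(Ŷ) = 1018² · 0.030407124 = 31511.632.
SE(Ŷ) = √(31511.632) = 177.5.

177.5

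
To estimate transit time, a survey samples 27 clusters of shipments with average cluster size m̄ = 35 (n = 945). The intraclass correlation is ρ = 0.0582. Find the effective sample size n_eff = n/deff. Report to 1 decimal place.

deff = 1 + (35 − 1)·0.0582 = 1 + 1.9788 = 2.9788.
n_eff = 945 / 2.9788 = 317.2.

317.2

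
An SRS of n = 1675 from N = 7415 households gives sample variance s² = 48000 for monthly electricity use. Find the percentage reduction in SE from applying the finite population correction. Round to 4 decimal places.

12.0167

f = n/N = 1675/7415 = 0.22589346.
SE_no-fpc = √(s²/n) = 5.3531968; SE_fpc = √((1−f)s²/n) = 4.7099206.
Ratio = √(1−f) = 0.87983325. Reduction = 100·(1 − 0.87983325) = 12.0167%.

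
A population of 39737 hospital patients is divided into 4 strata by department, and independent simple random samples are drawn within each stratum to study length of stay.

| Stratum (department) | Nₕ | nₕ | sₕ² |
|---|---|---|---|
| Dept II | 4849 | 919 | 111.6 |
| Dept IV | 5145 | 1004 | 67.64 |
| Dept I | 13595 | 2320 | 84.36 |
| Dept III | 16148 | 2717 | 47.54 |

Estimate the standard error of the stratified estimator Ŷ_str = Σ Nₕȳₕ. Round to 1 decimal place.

3621.9

Var(Ŷ_str) = Σₕ Nₕ²(1 − fₕ)sₕ²/nₕ.
Dept II: 4849²·(1 − 919/4849)·111.6/919 = 2.3141602 × 10^6.
Dept IV: 5145²·(1 − 1004/5145)·67.64/1004 = 1.4353589 × 10^6.
Dept I: 13595²·(1 − 2320/13595)·84.36/2320 = 5.5737097 × 10^6.
Dept III: 16148²·(1 − 2717/16148)·47.54/2717 = 3.7948676 × 10^6.
Sum = 1.3118096 × 10^7.
SE = √(1.3118096 × 10^7) = 3621.9.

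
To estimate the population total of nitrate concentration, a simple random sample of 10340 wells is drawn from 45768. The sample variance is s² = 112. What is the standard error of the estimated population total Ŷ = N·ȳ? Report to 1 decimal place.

Var(Ŷ) = N²·Var(ȳ) = N²·(1 − n/N)·s²/n.
f = 10340/45768 = 0.22592204; Var(ȳ) = 0.77407796·112/10340 = 0.0083845968.
Var(Ŷ) = 45768² · 0.0083845968 = 1.7563297 × 10^7.
SE(Ŷ) = √(1.7563297 × 10^7) = 4190.9.

4190.9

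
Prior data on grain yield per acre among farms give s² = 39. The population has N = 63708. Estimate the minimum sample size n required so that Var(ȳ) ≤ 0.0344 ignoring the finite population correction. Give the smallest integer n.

1134

Without fpc, n₀ = s²/D = 39/0.0344 = 1133.7209.
Rounding up, n = 1134.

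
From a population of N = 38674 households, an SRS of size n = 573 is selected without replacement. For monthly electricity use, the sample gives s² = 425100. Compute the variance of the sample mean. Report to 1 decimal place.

Under SRS without replacement, Var(ȳ) = (1 − f)·s²/n with f = n/N = 573/38674 = 0.01481616.
Var(ȳ) = (1 − 0.01481616)·425100/573 = 0.98518384·741.88482 = 730.89294.

730.9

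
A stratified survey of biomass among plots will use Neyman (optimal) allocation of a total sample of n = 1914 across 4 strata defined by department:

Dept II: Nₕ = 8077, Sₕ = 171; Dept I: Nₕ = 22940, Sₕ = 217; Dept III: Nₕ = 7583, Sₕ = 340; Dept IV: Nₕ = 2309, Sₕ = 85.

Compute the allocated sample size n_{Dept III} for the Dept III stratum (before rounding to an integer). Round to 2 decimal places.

540.28

Neyman allocation: nₕ = n·NₕSₕ / Σⱼ NⱼSⱼ.
Σ NⱼSⱼ = 8077·171 + 22940·217 + 7583·340 + 2309·85 = 9.133632 × 10^6.
n_{Dept III} = 1914·7583·340 / (9.133632 × 10^6) = 540.28.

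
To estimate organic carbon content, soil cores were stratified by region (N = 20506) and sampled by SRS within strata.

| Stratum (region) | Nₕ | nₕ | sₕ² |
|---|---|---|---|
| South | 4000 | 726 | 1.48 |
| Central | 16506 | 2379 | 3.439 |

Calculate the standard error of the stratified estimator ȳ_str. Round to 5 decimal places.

Var(ȳ_str) = Σₕ Wₕ²(1 − fₕ)sₕ²/nₕ with Wₕ = Nₕ/N, N = 20506.
South: Wₕ = 0.19506486; term = 0.19506486²·(1 − 0.18150000)·1.48/726 = 6.3489492 × 10^-5.
Central: Wₕ = 0.80493514; term = 0.80493514²·(1 − 0.14412941)·3.439/2379 = 8.0161828 × 10^-4.
Sum = 8.6510777 × 10^-4.
SE = √(8.6510777 × 10^-4) = 0.02941.

0.02941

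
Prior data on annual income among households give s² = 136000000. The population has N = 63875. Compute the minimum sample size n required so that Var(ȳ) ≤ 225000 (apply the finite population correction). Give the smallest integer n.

599

Without fpc, n₀ = s²/D = 136000000/225000 = 604.4444.
With fpc, (1 − n/N)·s²/n ≤ D requires n ≥ n₀/(1 + n₀/N) = 604.4444/(1 + 604.4444/63875) = 598.7782.
Rounding up, n = 599.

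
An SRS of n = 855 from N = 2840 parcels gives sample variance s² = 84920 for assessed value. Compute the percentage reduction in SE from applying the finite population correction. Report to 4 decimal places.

16.3971

f = n/N = 855/2840 = 0.30105634.
SE_no-fpc = √(s²/n) = 9.9660242; SE_fpc = √((1−f)s²/n) = 8.3318803.
Ratio = √(1−f) = 0.83602851. Reduction = 100·(1 − 0.83602851) = 16.3971%.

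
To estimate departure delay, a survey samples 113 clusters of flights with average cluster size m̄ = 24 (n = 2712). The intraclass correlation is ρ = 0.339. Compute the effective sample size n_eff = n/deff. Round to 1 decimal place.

deff = 1 + (24 − 1)·0.339 = 1 + 7.797 = 8.797.
n_eff = 2712 / 8.797 = 308.3.

308.3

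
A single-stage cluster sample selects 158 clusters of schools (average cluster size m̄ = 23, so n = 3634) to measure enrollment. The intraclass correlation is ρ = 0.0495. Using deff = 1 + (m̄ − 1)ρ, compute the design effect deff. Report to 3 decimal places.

deff = 1 + (23 − 1)·0.0495 = 1 + 1.089 = 2.089.

2.089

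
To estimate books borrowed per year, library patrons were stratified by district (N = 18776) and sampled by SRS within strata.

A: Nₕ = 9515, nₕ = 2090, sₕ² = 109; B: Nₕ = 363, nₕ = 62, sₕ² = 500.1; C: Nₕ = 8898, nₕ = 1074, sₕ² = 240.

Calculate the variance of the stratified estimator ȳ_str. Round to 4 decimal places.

Var(ȳ_str) = Σₕ Wₕ²(1 − fₕ)sₕ²/nₕ with Wₕ = Nₕ/N, N = 18776.
A: Wₕ = 0.50676395; term = 0.50676395²·(1 − 0.21965318)·109/2090 = 0.010451516.
B: Wₕ = 0.01933319; term = 0.01933319²·(1 − 0.17079890)·500.1/62 = 0.0024999547.
C: Wₕ = 0.47390285; term = 0.47390285²·(1 − 0.12070128)·240/1074 = 0.044128793.
Sum = 0.057080264.

0.0571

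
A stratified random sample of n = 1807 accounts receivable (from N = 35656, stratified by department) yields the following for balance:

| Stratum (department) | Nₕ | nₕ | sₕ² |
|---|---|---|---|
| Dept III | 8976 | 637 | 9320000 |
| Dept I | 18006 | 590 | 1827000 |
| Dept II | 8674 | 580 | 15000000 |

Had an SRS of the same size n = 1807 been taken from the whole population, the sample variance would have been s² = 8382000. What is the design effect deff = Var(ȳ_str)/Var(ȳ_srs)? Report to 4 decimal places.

0.6934

Var(ȳ_str) = Σ Wₕ²(1−fₕ)sₕ²/nₕ with Wₕ = Nₕ/35656:
  Dept III: (8976/35656)²·(1−637/8976)·9320000/637 = 861.40632
  Dept I: (18006/35656)²·(1−590/18006)·1827000/590 = 763.81284
  Dept II: (8674/35656)²·(1−580/8674)·15000000/580 = 1428.1724
  → Var(ȳ_str) = 3053.3916.
Var(ȳ_srs) = (1 − 1807/35656)·8382000/1807 = 4403.5479.
deff = 3053.3916 / 4403.5479 = 0.6934.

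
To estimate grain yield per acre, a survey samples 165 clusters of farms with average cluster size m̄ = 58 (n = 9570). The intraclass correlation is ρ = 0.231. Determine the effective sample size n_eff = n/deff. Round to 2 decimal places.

deff = 1 + (58 − 1)·0.231 = 1 + 13.167 = 14.167.
n_eff = 9570 / 14.167 = 675.51.

675.51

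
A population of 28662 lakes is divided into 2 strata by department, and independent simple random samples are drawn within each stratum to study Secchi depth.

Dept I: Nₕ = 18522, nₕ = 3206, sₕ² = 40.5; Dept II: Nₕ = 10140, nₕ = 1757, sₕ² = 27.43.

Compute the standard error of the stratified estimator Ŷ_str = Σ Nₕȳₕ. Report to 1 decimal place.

2216.0

Var(Ŷ_str) = Σₕ Nₕ²(1 − fₕ)sₕ²/nₕ.
Dept I: 18522²·(1 − 3206/18522)·40.5/3206 = 3.583643 × 10^6.
Dept II: 10140²·(1 − 1757/10140)·27.43/1757 = 1.3270628 × 10^6.
Sum = 4.9107058 × 10^6.
SE = √(4.9107058 × 10^6) = 2216.0.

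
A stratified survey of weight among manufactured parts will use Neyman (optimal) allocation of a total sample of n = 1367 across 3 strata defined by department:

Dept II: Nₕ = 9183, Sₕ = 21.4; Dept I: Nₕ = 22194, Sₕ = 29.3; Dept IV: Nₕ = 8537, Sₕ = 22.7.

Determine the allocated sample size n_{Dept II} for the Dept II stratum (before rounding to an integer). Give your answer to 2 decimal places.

Neyman allocation: nₕ = n·NₕSₕ / Σⱼ NⱼSⱼ.
Σ NⱼSⱼ = 9183·21.4 + 22194·29.3 + 8537·22.7 = 1.0405903 × 10^6.
n_{Dept II} = 1367·9183·21.4 / (1.0405903 × 10^6) = 258.16.

258.16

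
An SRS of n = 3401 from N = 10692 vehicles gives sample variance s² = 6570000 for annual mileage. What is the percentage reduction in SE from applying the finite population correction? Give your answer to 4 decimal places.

f = n/N = 3401/10692 = 0.31808829.
SE_no-fpc = √(s²/n) = 43.952074; SE_fpc = √((1−f)s²/n) = 36.294719.
Ratio = √(1−f) = 0.82577946. Reduction = 100·(1 − 0.82577946) = 17.4221%.

17.4221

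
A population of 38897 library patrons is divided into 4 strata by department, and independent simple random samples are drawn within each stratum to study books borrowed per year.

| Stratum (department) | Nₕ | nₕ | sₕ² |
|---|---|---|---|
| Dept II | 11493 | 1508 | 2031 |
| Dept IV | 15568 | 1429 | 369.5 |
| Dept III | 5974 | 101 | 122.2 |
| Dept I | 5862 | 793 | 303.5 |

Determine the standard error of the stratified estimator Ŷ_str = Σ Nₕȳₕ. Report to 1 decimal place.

16287.9

Var(Ŷ_str) = Σₕ Nₕ²(1 − fₕ)sₕ²/nₕ.
Dept II: 11493²·(1 − 1508/11493)·2031/1508 = 1.5455749 × 10^8.
Dept IV: 15568²·(1 − 1429/15568)·369.5/1429 = 5.6915916 × 10^7.
Dept III: 5974²·(1 − 101/5974)·122.2/101 = 4.2449742 × 10^7.
Dept I: 5862²·(1 − 793/5862)·303.5/793 = 1.1372439 × 10^7.
Sum = 2.6529559 × 10^8.
SE = √(2.6529559 × 10^8) = 16287.9.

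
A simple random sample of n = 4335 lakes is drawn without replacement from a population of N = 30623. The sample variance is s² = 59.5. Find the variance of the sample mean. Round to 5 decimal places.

Under SRS without replacement, Var(ȳ) = (1 − f)·s²/n with f = n/N = 4335/30623 = 0.14156027.
Var(ȳ) = (1 − 0.14156027)·59.5/4335 = 0.85843973·0.01372549 = 0.011782506.

0.01178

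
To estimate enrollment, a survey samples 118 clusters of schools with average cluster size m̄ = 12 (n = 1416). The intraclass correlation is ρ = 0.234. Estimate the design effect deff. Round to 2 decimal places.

3.57

deff = 1 + (12 − 1)·0.234 = 1 + 2.574 = 3.574.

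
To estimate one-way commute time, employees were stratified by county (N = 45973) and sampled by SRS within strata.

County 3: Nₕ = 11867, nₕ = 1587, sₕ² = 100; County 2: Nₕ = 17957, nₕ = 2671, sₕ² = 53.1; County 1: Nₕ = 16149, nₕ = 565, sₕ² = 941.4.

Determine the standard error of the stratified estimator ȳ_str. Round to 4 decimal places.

0.4523

Var(ȳ_str) = Σₕ Wₕ²(1 − fₕ)sₕ²/nₕ with Wₕ = Nₕ/N, N = 45973.
County 3: Wₕ = 0.25812977; term = 0.25812977²·(1 − 0.13373220)·100/1587 = 0.0036370682.
County 2: Wₕ = 0.39059883; term = 0.39059883²·(1 − 0.14874422)·53.1/2671 = 0.0025819188.
County 1: Wₕ = 0.35127140; term = 0.35127140²·(1 − 0.03498669)·941.4/565 = 0.19840135.
Sum = 0.20462034.
SE = √(0.20462034) = 0.4523.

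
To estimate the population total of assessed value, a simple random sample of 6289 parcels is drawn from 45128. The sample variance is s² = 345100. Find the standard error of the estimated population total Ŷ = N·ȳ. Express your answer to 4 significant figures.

310100

Var(Ŷ) = N²·Var(ȳ) = N²·(1 − n/N)·s²/n.
f = 6289/45128 = 0.13935916; Var(ȳ) = 0.86064084·345100/6289 = 47.226452.
Var(Ŷ) = 45128² · 47.226452 = 9.6178388 × 10^10.
SE(Ŷ) = √(9.6178388 × 10^10) = 310100.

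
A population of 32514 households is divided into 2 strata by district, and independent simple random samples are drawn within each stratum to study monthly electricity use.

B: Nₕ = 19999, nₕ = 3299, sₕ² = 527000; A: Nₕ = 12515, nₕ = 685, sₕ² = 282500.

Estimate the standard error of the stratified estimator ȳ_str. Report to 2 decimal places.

10.40

Var(ȳ_str) = Σₕ Wₕ²(1 − fₕ)sₕ²/nₕ with Wₕ = Nₕ/N, N = 32514.
B: Wₕ = 0.61508888; term = 0.61508888²·(1 − 0.16495825)·527000/3299 = 50.467553.
A: Wₕ = 0.38491112; term = 0.38491112²·(1 − 0.05473432)·282500/685 = 57.756741.
Sum = 108.22429.
SE = √(108.22429) = 10.40.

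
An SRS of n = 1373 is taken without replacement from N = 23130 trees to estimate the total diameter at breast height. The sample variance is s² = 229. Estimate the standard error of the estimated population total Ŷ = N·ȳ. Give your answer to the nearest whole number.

Var(Ŷ) = N²·Var(ȳ) = N²·(1 − n/N)·s²/n.
f = 1373/23130 = 0.05936014; Var(ȳ) = 0.94063986·229/1373 = 0.15688749.
Var(Ŷ) = 23130² · 0.15688749 = 8.3934321 × 10^7.
SE(Ŷ) = √(8.3934321 × 10^7) = 9162.

9162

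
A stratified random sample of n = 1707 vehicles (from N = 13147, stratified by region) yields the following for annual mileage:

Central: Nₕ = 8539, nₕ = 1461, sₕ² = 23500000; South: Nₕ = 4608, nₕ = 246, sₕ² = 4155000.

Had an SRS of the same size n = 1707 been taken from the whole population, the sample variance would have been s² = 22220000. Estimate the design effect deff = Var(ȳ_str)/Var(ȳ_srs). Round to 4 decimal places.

Var(ȳ_str) = Σ Wₕ²(1−fₕ)sₕ²/nₕ with Wₕ = Nₕ/13147:
  Central: (8539/13147)²·(1−1461/8539)·23500000/1461 = 5624.4737
  South: (4608/13147)²·(1−246/4608)·4155000/246 = 1964.1775
  → Var(ȳ_str) = 7588.6512.
Var(ȳ_srs) = (1 − 1707/13147)·22220000/1707 = 11326.869.
deff = 7588.6512 / 11326.869 = 0.6700.

0.6700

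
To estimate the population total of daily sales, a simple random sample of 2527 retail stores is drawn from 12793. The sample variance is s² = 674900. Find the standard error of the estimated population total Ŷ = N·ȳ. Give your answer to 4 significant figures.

187300

Var(Ŷ) = N²·Var(ȳ) = N²·(1 − n/N)·s²/n.
f = 2527/12793 = 0.19752990; Var(ȳ) = 0.80247010·674900/2527 = 214.32017.
Var(Ŷ) = 12793² · 214.32017 = 3.5075821 × 10^10.
SE(Ŷ) = √(3.5075821 × 10^10) = 187300.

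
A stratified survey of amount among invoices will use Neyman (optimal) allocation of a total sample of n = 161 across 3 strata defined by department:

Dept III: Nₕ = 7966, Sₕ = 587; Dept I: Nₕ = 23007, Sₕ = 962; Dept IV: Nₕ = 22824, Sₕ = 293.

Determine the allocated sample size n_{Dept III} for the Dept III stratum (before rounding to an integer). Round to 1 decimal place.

22.5

Neyman allocation: nₕ = n·NₕSₕ / Σⱼ NⱼSⱼ.
Σ NⱼSⱼ = 7966·587 + 23007·962 + 22824·293 = 3.3496208 × 10^7.
n_{Dept III} = 161·7966·587 / (3.3496208 × 10^7) = 22.5.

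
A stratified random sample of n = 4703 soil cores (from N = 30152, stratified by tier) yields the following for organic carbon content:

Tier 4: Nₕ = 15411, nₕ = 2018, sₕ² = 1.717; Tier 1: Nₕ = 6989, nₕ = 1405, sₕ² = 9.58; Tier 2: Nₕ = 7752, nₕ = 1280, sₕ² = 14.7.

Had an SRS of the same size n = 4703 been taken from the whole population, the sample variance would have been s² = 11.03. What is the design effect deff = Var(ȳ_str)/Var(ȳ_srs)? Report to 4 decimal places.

Var(ȳ_str) = Σ Wₕ²(1−fₕ)sₕ²/nₕ with Wₕ = Nₕ/30152:
  Tier 4: (15411/30152)²·(1−2018/15411)·1.717/2018 = 1.9316373 × 10^-4
  Tier 1: (6989/30152)²·(1−1405/6989)·9.58/1405 = 2.926964 × 10^-4
  Tier 2: (7752/30152)²·(1−1280/7752)·14.7/1280 = 6.3376374 × 10^-4
  → Var(ȳ_str) = 0.0011196239.
Var(ȳ_srs) = (1 − 4703/30152)·11.03/4703 = 0.0019794983.
deff = 0.0011196239 / 0.0019794983 = 0.5656.

0.5656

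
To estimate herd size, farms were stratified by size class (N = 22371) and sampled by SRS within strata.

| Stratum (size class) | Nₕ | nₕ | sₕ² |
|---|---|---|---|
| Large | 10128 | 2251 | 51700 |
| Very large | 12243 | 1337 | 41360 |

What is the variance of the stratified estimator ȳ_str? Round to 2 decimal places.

Var(ȳ_str) = Σₕ Wₕ²(1 − fₕ)sₕ²/nₕ with Wₕ = Nₕ/N, N = 22371.
Large: Wₕ = 0.45272898; term = 0.45272898²·(1 − 0.22225513)·51700/2251 = 3.661245.
Very large: Wₕ = 0.54727102; term = 0.54727102²·(1 − 0.10920526)·41360/1337 = 8.2533767.
Sum = 11.914622.

11.91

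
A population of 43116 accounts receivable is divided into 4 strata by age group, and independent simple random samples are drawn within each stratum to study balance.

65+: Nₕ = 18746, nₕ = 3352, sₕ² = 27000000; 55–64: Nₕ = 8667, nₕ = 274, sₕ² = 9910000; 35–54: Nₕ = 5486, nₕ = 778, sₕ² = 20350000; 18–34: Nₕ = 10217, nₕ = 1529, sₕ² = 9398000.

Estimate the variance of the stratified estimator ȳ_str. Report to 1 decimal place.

Var(ȳ_str) = Σₕ Wₕ²(1 − fₕ)sₕ²/nₕ with Wₕ = Nₕ/N, N = 43116.
65+: Wₕ = 0.43478059; term = 0.43478059²·(1 − 0.17881148)·27000000/3352 = 1250.3826.
55–64: Wₕ = 0.20101586; term = 0.20101586²·(1 − 0.03161417)·9910000/274 = 1415.2468.
35–54: Wₕ = 0.12723815; term = 0.12723815²·(1 − 0.14181553)·20350000/778 = 363.41274.
18–34: Wₕ = 0.23696540; term = 0.23696540²·(1 − 0.14965254)·9398000/1529 = 293.49063.
Sum = 3322.5328.

3322.5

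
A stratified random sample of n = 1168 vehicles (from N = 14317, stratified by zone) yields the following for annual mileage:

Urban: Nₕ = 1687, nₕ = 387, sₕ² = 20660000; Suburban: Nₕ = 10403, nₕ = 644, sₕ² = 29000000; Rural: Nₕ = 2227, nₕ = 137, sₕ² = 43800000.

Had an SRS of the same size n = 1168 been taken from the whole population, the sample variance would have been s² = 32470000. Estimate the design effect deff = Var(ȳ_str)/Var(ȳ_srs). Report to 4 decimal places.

Var(ȳ_str) = Σ Wₕ²(1−fₕ)sₕ²/nₕ with Wₕ = Nₕ/14317:
  Urban: (1687/14317)²·(1−387/1687)·20660000/387 = 571.18098
  Suburban: (10403/14317)²·(1−644/10403)·29000000/644 = 22303.447
  Rural: (2227/14317)²·(1−137/2227)·43800000/137 = 7259.6552
  → Var(ȳ_str) = 30134.283.
Var(ȳ_srs) = (1 − 1168/14317)·32470000/1168 = 25531.724.
deff = 30134.283 / 25531.724 = 1.1803.

1.1803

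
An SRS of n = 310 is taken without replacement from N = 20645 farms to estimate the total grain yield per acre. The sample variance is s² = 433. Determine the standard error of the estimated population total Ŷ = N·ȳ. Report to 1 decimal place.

Var(Ŷ) = N²·Var(ȳ) = N²·(1 − n/N)·s²/n.
f = 310/20645 = 0.01501574; Var(ȳ) = 0.98498426·433/310 = 1.3758006.
Var(Ŷ) = 20645² · 1.3758006 = 5.8638826 × 10^8.
SE(Ŷ) = √(5.8638826 × 10^8) = 24215.5.

24215.5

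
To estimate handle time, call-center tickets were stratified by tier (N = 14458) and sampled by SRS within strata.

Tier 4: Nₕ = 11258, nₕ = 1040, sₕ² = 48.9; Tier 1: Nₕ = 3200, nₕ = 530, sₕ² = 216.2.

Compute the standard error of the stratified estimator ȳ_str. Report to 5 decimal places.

0.20627

Var(ȳ_str) = Σₕ Wₕ²(1 − fₕ)sₕ²/nₕ with Wₕ = Nₕ/N, N = 14458.
Tier 4: Wₕ = 0.77866925; term = 0.77866925²·(1 − 0.09237875)·48.9/1040 = 0.025875349.
Tier 1: Wₕ = 0.22133075; term = 0.22133075²·(1 − 0.16562500)·216.2/530 = 0.016673417.
Sum = 0.042548766.
SE = √(0.042548766) = 0.20627.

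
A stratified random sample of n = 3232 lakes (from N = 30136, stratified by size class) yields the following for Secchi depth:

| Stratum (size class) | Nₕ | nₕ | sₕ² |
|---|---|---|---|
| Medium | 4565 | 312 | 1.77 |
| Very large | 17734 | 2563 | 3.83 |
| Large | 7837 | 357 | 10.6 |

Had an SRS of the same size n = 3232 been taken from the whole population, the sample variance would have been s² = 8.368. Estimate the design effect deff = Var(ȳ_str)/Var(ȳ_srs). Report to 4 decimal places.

Var(ȳ_str) = Σ Wₕ²(1−fₕ)sₕ²/nₕ with Wₕ = Nₕ/30136:
  Medium: (4565/30136)²·(1−312/4565)·1.77/312 = 1.2127845 × 10^-4
  Very large: (17734/30136)²·(1−2563/17734)·3.83/2563 = 4.4269016 × 10^-4
  Large: (7837/30136)²·(1−357/7837)·10.6/357 = 0.00191654
  → Var(ȳ_str) = 0.0024805086.
Var(ȳ_srs) = (1 − 3232/30136)·8.368/3232 = 0.0023114344.
deff = 0.0024805086 / 0.0023114344 = 1.0731.

1.0731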